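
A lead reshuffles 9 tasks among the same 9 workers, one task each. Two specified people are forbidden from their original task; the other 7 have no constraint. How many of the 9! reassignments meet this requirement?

287280

Let A_j be the event that the j-th constrained one is fixed. By inclusion-exclusion over the 2 events:
Σ_{j=0}^{2} (-1)^j C(2,j)(9-j)!
= C(2,0)·9! - C(2,1)·8! + C(2,2)·7!
= 362880 - 80640 + 5040
= 287280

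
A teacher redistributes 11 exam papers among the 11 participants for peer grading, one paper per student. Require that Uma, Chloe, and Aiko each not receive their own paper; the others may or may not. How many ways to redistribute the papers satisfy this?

30078720

Let A_j be the event that the j-th constrained one is fixed. By inclusion-exclusion over the 3 events:
Σ_{j=0}^{3} (-1)^j C(3,j)(11-j)!
= C(3,0)·11! - C(3,1)·10! + C(3,2)·9! - C(3,3)·8!
= 39916800 - 10886400 + 1088640 - 40320
= 30078720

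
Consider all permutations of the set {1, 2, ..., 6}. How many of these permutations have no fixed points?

265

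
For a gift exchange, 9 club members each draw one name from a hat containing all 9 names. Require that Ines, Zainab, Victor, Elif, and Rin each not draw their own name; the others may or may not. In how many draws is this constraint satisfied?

Let A_j be the event that the j-th constrained one is fixed. By inclusion-exclusion over the 5 events:
Σ_{j=0}^{5} (-1)^j C(5,j)(9-j)!
= C(5,0)·9! - C(5,1)·8! + C(5,2)·7! - C(5,3)·6! + C(5,4)·5! - C(5,5)·4!
= 362880 - 201600 + 50400 - 7200 + 600 - 24
= 205056

205056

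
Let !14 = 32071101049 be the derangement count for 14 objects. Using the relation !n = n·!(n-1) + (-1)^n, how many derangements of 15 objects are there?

!15 = 15·32071101049 - 1 = 481066515734.

481066515734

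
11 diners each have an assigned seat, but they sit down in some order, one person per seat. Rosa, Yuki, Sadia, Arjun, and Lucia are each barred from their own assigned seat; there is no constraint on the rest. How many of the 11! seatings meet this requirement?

25022880

Let A_j be the event that the j-th constrained one is fixed. By inclusion-exclusion over the 5 events:
Σ_{j=0}^{5} (-1)^j C(5,j)(11-j)!
= C(5,0)·11! - C(5,1)·10! + C(5,2)·9! - C(5,3)·8! + C(5,4)·7! - C(5,5)·6!
= 39916800 - 18144000 + 3628800 - 403200 + 25200 - 720
= 25022880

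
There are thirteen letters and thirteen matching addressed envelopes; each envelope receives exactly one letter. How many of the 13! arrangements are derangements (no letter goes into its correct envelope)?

2290792932

The subfactorial !13 = [13!/e] (nearest integer).
13! = 6227020800, and 6227020800/e ≈ 2290792932.07, so !13 = 2290792932.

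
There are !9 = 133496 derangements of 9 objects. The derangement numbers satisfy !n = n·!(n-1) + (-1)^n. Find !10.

1334961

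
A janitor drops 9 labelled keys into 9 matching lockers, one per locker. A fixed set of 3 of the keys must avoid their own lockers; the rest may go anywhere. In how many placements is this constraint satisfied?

Let A_j be the event that the j-th constrained one is fixed. By inclusion-exclusion over the 3 events:
Σ_{j=0}^{3} (-1)^j C(3,j)(9-j)!
= C(3,0)·9! - C(3,1)·8! + C(3,2)·7! - C(3,3)·6!
= 362880 - 120960 + 15120 - 720
= 256320

256320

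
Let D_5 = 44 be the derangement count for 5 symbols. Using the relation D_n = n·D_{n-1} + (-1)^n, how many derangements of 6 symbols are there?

D_6 = 6·44 + 1 = 265.

265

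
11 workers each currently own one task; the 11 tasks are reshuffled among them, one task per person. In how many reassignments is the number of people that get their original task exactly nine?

Choose which 9 of the 11 are fixed: C(11,9) = 55.
The other 2 form a derangement: !2 = 1.
Total: 55 × 1 = 55.

55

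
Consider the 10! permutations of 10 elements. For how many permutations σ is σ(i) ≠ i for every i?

1334961

Use !n = n·!(n-1) + (-1)^n.
!10 = 10·133496 + 1 = 1334961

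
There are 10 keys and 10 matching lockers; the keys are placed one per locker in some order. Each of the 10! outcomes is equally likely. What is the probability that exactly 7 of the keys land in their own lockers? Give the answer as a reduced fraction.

Favorable outcomes: C(10,7)·!3 = 120·2 = 240.
Total outcomes: 10! = 3628800.
Probability = 240/3628800 = 1/15120.

1/15120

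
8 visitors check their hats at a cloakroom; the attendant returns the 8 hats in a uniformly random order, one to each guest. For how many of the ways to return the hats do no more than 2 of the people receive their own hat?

37085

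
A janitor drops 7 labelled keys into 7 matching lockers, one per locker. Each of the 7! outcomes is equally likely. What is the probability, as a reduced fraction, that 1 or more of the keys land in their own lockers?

177/280

Favorable outcomes: Σ_{i≥1} C(7,i)·!(7-i) = 7·265 + 21·44 + 35·9 + 35·2 + 21·1 + 7·0 + 1·1 = 3186.
Total outcomes: 7! = 5040.
Probability = 3186/5040 = 177/280.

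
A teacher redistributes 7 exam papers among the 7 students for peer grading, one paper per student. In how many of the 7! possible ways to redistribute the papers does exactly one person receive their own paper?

Pick the single fixed position: C(7,1) = 7 ways.
The other 6 form a derangement: !6 = 265.
Total: 7 × 265 = 1855.

1855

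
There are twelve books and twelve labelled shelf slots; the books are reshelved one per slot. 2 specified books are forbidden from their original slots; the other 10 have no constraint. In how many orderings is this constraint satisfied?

Inclusion-exclusion on the 2 forbidden self-matches:
Σ_{j=0}^{2} (-1)^j C(2,j)(12-j)!
= C(2,0)·12! - C(2,1)·11! + C(2,2)·10!
= 479001600 - 79833600 + 3628800
= 402796800

402796800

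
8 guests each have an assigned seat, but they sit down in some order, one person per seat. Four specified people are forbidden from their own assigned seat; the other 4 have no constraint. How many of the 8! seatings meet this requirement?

24024

Inclusion-exclusion on the 4 forbidden self-matches:
Σ_{j=0}^{4} (-1)^j C(4,j)(8-j)!
= C(4,0)·8! - C(4,1)·7! + C(4,2)·6! - C(4,3)·5! + C(4,4)·4!
= 40320 - 20160 + 4320 - 480 + 24
= 24024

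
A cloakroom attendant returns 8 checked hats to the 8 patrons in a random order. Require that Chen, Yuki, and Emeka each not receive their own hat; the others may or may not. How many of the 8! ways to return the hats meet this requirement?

27240

Let A_j be the event that the j-th constrained one is fixed. By inclusion-exclusion over the 3 events:
Σ_{j=0}^{3} (-1)^j C(3,j)(8-j)!
= C(3,0)·8! - C(3,1)·7! + C(3,2)·6! - C(3,3)·5!
= 40320 - 15120 + 2160 - 120
= 27240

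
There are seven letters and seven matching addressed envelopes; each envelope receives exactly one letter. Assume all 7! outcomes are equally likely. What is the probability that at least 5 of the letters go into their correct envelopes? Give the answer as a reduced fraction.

Favorable outcomes: Σ_{i≥5} C(7,i)·!(7-i) = 21·1 + 7·0 + 1·1 = 22.
Total outcomes: 7! = 5040.
Probability = 22/5040 = 11/2520.

11/2520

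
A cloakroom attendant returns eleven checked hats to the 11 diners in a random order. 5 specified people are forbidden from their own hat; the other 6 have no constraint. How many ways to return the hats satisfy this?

Inclusion-exclusion on the 5 forbidden self-matches:
Σ_{j=0}^{5} (-1)^j C(5,j)(11-j)!
= C(5,0)·11! - C(5,1)·10! + C(5,2)·9! - C(5,3)·8! + C(5,4)·7! - C(5,5)·6!
= 39916800 - 18144000 + 3628800 - 403200 + 25200 - 720
= 25022880

25022880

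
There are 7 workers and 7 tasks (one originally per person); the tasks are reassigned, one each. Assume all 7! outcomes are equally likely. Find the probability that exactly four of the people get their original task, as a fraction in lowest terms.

1/72

Favorable outcomes: C(7,4)·!3 = 35·2 = 70.
Total outcomes: 7! = 5040.
Probability = 70/5040 = 1/72.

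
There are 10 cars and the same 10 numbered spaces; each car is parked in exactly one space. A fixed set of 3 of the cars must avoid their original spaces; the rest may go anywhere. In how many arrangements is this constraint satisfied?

2656080

Inclusion-exclusion on the 3 forbidden self-matches:
Σ_{j=0}^{3} (-1)^j C(3,j)(10-j)!
= C(3,0)·10! - C(3,1)·9! + C(3,2)·8! - C(3,3)·7!
= 3628800 - 1088640 + 120960 - 5040
= 2656080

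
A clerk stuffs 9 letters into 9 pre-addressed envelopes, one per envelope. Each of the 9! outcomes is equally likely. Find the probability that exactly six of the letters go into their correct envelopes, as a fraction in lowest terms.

Favorable outcomes: C(9,6)·!3 = 84·2 = 168.
Total outcomes: 9! = 362880.
Probability = 168/362880 = 1/2160.

1/2160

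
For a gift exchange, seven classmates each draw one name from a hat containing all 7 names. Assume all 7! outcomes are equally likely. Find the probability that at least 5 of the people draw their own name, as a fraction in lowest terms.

11/2520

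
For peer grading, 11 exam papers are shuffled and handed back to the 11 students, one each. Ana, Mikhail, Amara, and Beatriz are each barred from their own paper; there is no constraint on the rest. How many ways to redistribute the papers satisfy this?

27422640

Inclusion-exclusion on the 4 forbidden self-matches:
Σ_{j=0}^{4} (-1)^j C(4,j)(11-j)!
= C(4,0)·11! - C(4,1)·10! + C(4,2)·9! - C(4,3)·8! + C(4,4)·7!
= 39916800 - 14515200 + 2177280 - 161280 + 5040
= 27422640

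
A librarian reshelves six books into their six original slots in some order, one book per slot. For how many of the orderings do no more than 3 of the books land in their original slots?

# with exactly i fixed is C(6,i)·!(6-i); sum over i=0..3:
  i=0: C(6,0)·!6 = 1·265 = 265
  i=1: C(6,1)·!5 = 6·44 = 264
  i=2: C(6,2)·!4 = 15·9 = 135
  i=3: C(6,3)·!3 = 20·2 = 40
Total = 704.

704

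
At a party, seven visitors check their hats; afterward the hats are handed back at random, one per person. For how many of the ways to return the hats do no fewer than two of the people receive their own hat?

Sum C(7,i)·!(7-i) for i = 2..7:
  i=2: C(7,2)·!5 = 21·44 = 924
  i=3: C(7,3)·!4 = 35·9 = 315
  i=4: C(7,4)·!3 = 35·2 = 70
  i=5: C(7,5)·!2 = 21·1 = 21
  i=6: C(7,6)·!1 = 7·0 = 0
  i=7: C(7,7)·!0 = 1·1 = 1
Total = 1331.

1331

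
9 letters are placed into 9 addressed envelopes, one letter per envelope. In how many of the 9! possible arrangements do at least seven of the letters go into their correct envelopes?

37

Sum C(9,i)·!(9-i) for i = 7..9:
  i=7: C(9,7)·!2 = 36·1 = 36
  i=8: C(9,8)·!1 = 9·0 = 0
  i=9: C(9,9)·!0 = 1·1 = 1
Total = 37.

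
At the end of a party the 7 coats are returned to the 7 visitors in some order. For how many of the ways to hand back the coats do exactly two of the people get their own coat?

924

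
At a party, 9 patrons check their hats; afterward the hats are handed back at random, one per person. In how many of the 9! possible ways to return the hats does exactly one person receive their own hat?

Pick the single fixed position: C(9,1) = 9 ways.
The remaining 8 must be deranged: !8 = 14833.
Total: 9 × 14833 = 133497.

133497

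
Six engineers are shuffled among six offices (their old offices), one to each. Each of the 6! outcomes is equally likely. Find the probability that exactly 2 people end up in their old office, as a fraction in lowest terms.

Favorable outcomes: C(6,2)·!4 = 15·9 = 135.
Total outcomes: 6! = 720.
Probability = 135/720 = 3/16.

3/16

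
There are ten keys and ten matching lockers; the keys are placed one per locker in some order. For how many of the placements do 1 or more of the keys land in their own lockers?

2293839

Sum C(10,i)·!(10-i) for i = 1..10:
  i=1: C(10,1)·!9 = 10·133496 = 1334960
  i=2: C(10,2)·!8 = 45·14833 = 667485
  i=3: C(10,3)·!7 = 120·1854 = 222480
  i=4: C(10,4)·!6 = 210·265 = 55650
  i=5: C(10,5)·!5 = 252·44 = 11088
  i=6: C(10,6)·!4 = 210·9 = 1890
  i=7: C(10,7)·!3 = 120·2 = 240
  i=8: C(10,8)·!2 = 45·1 = 45
  i=9: C(10,9)·!1 = 10·0 = 0
  i=10: C(10,10)·!0 = 1·1 = 1
Total = 2293839.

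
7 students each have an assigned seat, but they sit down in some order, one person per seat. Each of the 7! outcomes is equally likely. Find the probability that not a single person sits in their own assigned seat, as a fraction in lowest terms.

Favorable outcomes: !7 = 1854.
Total outcomes: 7! = 5040.
Probability = 1854/5040 = 103/280.

103/280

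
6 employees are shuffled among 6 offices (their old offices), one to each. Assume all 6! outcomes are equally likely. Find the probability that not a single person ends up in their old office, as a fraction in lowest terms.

53/144

Favorable outcomes: !6 = 265.
Total outcomes: 6! = 720.
Probability = 265/720 = 53/144.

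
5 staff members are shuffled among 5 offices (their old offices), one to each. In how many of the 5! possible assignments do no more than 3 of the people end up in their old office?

119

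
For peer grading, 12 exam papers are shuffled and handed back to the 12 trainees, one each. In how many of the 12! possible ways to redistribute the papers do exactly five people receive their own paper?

Choose which 5 of the 12 are fixed: C(12,5) = 792.
The remaining 7 must be deranged: !7 = 1854.
Total: 792 × 1854 = 1468368.

1468368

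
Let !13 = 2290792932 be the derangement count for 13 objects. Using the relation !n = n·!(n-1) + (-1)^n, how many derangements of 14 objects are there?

!14 = 14·2290792932 + 1 = 32071101049.

32071101049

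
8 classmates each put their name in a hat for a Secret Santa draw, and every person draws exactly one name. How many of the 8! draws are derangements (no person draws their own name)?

14833

The number of derangements of 8 is !8 = Σ_{k=0}^{8} (-1)^k·8!/k!
= 8! - 8!/1! + 8!/2! - 8!/3! + 8!/4! - 8!/5! + 8!/6! - 8!/7! + 8!/8!
= 40320 - 40320 + 20160 - 6720 + 1680 - 336 + 56 - 8 + 1
= 14833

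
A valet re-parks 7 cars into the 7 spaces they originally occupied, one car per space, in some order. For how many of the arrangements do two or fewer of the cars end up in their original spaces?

Sum C(7,i)·!(7-i) for i = 0..2:
  i=0: C(7,0)·!7 = 1·1854 = 1854
  i=1: C(7,1)·!6 = 7·265 = 1855
  i=2: C(7,2)·!5 = 21·44 = 924
Total = 4633.

4633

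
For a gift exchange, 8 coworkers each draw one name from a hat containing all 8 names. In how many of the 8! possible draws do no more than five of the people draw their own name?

# with exactly i fixed is C(8,i)·!(8-i); sum over i=0..5:
  i=0: C(8,0)·!8 = 1·14833 = 14833
  i=1: C(8,1)·!7 = 8·1854 = 14832
  i=2: C(8,2)·!6 = 28·265 = 7420
  i=3: C(8,3)·!5 = 56·44 = 2464
  i=4: C(8,4)·!4 = 70·9 = 630
  i=5: C(8,5)·!3 = 56·2 = 112
Total = 40291.

40291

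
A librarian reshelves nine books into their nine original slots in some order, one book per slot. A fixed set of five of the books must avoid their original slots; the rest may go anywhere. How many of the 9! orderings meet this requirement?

205056

Let A_j be the event that the j-th constrained one is fixed. By inclusion-exclusion over the 5 events:
Σ_{j=0}^{5} (-1)^j C(5,j)(9-j)!
= C(5,0)·9! - C(5,1)·8! + C(5,2)·7! - C(5,3)·6! + C(5,4)·5! - C(5,5)·4!
= 362880 - 201600 + 50400 - 7200 + 600 - 24
= 205056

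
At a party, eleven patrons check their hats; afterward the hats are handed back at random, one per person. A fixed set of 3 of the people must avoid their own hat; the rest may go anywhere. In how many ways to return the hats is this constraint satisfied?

Inclusion-exclusion on the 3 forbidden self-matches:
Σ_{j=0}^{3} (-1)^j C(3,j)(11-j)!
= C(3,0)·11! - C(3,1)·10! + C(3,2)·9! - C(3,3)·8!
= 39916800 - 10886400 + 1088640 - 40320
= 30078720

30078720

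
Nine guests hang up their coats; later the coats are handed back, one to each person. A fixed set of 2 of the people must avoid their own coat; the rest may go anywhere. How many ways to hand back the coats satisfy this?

287280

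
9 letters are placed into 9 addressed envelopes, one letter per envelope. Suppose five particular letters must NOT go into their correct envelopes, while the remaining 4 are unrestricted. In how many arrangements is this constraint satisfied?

Inclusion-exclusion on the 5 forbidden self-matches:
Σ_{j=0}^{5} (-1)^j C(5,j)(9-j)!
= C(5,0)·9! - C(5,1)·8! + C(5,2)·7! - C(5,3)·6! + C(5,4)·5! - C(5,5)·4!
= 362880 - 201600 + 50400 - 7200 + 600 - 24
= 205056

205056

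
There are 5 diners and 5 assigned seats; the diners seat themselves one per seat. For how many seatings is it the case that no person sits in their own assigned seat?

44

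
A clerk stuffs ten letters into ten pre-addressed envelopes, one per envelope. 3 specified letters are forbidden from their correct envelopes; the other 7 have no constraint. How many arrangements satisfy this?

2656080

Inclusion-exclusion on the 3 forbidden self-matches:
Σ_{j=0}^{3} (-1)^j C(3,j)(10-j)!
= C(3,0)·10! - C(3,1)·9! + C(3,2)·8! - C(3,3)·7!
= 3628800 - 1088640 + 120960 - 5040
= 2656080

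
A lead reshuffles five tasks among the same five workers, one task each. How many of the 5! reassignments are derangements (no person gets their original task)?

44

The subfactorial !5 = [5!/e] (nearest integer).
5! = 120, and 120/e ≈ 44.15, so !5 = 44.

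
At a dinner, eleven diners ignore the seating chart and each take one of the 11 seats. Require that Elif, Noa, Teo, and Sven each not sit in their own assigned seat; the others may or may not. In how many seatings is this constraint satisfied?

Inclusion-exclusion on the 4 forbidden self-matches:
Σ_{j=0}^{4} (-1)^j C(4,j)(11-j)!
= C(4,0)·11! - C(4,1)·10! + C(4,2)·9! - C(4,3)·8! + C(4,4)·7!
= 39916800 - 14515200 + 2177280 - 161280 + 5040
= 27422640

27422640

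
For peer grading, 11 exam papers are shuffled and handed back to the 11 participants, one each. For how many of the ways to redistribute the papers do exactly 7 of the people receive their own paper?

Pick the 7 fixed positions: C(11,7) = 330 ways.
The remaining 4 must be deranged: !4 = 9.
Total: 330 × 9 = 2970.

2970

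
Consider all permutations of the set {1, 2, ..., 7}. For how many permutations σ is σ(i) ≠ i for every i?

1854

!7 = 7! · Σ_{k=0}^{7} (-1)^k/k!
= 7! - 7!/1! + 7!/2! - 7!/3! + 7!/4! - 7!/5! + 7!/6! - 7!/7!
= 5040 - 5040 + 2520 - 840 + 210 - 42 + 7 - 1
= 1854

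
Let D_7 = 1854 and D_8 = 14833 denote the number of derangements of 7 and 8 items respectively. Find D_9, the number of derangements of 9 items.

133496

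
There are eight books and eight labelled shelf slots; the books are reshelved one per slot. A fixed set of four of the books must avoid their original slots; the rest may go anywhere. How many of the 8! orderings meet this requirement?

24024

Let A_j be the event that the j-th constrained one is fixed. By inclusion-exclusion over the 4 events:
Σ_{j=0}^{4} (-1)^j C(4,j)(8-j)!
= C(4,0)·8! - C(4,1)·7! + C(4,2)·6! - C(4,3)·5! + C(4,4)·4!
= 40320 - 20160 + 4320 - 480 + 24
= 24024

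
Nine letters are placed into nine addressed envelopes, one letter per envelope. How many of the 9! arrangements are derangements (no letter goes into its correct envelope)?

133496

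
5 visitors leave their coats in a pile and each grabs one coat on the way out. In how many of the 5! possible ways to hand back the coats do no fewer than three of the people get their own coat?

11

Sum C(5,i)·!(5-i) for i = 3..5:
  i=3: C(5,3)·!2 = 10·1 = 10
  i=4: C(5,4)·!1 = 5·0 = 0
  i=5: C(5,5)·!0 = 1·1 = 1
Total = 11.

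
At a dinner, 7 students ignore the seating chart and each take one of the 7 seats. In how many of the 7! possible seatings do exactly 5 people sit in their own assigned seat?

21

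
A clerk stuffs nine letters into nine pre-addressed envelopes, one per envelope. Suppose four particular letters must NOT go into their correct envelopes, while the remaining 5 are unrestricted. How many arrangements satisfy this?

229080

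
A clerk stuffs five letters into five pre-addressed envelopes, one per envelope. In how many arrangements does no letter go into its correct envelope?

44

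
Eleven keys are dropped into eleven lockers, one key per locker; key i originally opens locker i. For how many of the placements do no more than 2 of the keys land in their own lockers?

36711421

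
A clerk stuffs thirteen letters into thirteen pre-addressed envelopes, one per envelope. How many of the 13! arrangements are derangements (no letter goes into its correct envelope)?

2290792932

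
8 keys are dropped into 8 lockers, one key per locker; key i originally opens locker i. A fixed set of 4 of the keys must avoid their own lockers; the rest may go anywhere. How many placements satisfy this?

Inclusion-exclusion on the 4 forbidden self-matches:
Σ_{j=0}^{4} (-1)^j C(4,j)(8-j)!
= C(4,0)·8! - C(4,1)·7! + C(4,2)·6! - C(4,3)·5! + C(4,4)·4!
= 40320 - 20160 + 4320 - 480 + 24
= 24024

24024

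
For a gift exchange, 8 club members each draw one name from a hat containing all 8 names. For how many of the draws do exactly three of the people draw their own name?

2464

Pick the 3 fixed positions: C(8,3) = 56 ways.
The remaining 5 must be deranged: !5 = 44.
Total: 56 × 44 = 2464.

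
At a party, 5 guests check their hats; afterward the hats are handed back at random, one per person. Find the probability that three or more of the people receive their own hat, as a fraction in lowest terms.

11/120

Favorable outcomes: Σ_{i≥3} C(5,i)·!(5-i) = 10·1 + 5·0 + 1·1 = 11.
Total outcomes: 5! = 120.
Probability = 11/120 = 11/120.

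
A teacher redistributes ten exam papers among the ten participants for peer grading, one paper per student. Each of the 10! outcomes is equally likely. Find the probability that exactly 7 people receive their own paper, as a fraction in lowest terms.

Favorable outcomes: C(10,7)·!3 = 120·2 = 240.
Total outcomes: 10! = 3628800.
Probability = 240/3628800 = 1/15120.

1/15120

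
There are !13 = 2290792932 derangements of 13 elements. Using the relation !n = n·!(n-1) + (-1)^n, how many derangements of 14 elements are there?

!14 = 14·2290792932 + 1 = 32071101049.

32071101049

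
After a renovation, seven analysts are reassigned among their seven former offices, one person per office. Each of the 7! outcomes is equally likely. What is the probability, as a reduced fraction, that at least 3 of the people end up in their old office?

407/5040

Favorable outcomes: Σ_{i≥3} C(7,i)·!(7-i) = 35·9 + 35·2 + 21·1 + 7·0 + 1·1 = 407.
Total outcomes: 7! = 5040.
Probability = 407/5040 = 407/5040.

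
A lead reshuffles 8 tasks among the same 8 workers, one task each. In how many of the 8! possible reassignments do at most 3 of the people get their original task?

39549

Sum C(8,i)·!(8-i) for i = 0..3:
  i=0: C(8,0)·!8 = 1·14833 = 14833
  i=1: C(8,1)·!7 = 8·1854 = 14832
  i=2: C(8,2)·!6 = 28·265 = 7420
  i=3: C(8,3)·!5 = 56·44 = 2464
Total = 39549.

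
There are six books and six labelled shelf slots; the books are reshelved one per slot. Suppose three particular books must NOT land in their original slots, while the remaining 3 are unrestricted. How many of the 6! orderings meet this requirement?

426

Let A_j be the event that the j-th constrained one is fixed. By inclusion-exclusion over the 3 events:
Σ_{j=0}^{3} (-1)^j C(3,j)(6-j)!
= C(3,0)·6! - C(3,1)·5! + C(3,2)·4! - C(3,3)·3!
= 720 - 360 + 72 - 6
= 426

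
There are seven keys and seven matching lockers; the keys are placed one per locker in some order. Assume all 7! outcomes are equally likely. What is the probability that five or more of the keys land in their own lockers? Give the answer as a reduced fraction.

11/2520

Favorable outcomes: Σ_{i≥5} C(7,i)·!(7-i) = 21·1 + 7·0 + 1·1 = 22.
Total outcomes: 7! = 5040.
Probability = 22/5040 = 11/2520.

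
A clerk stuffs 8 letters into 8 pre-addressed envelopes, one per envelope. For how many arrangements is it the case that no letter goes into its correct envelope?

14833

By inclusion-exclusion, !8 = Σ (-1)^k · 8!/k! for k=0..8
= 8! - 8!/1! + 8!/2! - 8!/3! + 8!/4! - 8!/5! + 8!/6! - 8!/7! + 8!/8!
= 40320 - 40320 + 20160 - 6720 + 1680 - 336 + 56 - 8 + 1
= 14833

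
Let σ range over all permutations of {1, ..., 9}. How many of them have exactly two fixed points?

66744

Choose which 2 of the 9 are fixed: C(9,2) = 36.
The other 7 form a derangement: !7 = 1854.
Total: 36 × 1854 = 66744.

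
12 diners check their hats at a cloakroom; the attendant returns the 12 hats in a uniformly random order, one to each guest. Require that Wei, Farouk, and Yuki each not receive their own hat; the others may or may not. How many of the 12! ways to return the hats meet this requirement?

Inclusion-exclusion on the 3 forbidden self-matches:
Σ_{j=0}^{3} (-1)^j C(3,j)(12-j)!
= C(3,0)·12! - C(3,1)·11! + C(3,2)·10! - C(3,3)·9!
= 479001600 - 119750400 + 10886400 - 362880
= 369774720

369774720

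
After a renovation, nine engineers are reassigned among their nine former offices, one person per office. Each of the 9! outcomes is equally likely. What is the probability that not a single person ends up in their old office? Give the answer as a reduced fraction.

16687/45360

Favorable outcomes: !9 = 133496.
Total outcomes: 9! = 362880.
Probability = 133496/362880 = 16687/45360.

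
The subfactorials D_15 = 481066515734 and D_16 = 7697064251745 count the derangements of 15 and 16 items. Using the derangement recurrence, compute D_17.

130850092279664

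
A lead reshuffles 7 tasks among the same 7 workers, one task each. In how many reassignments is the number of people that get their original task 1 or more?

3186

Sum C(7,i)·!(7-i) for i = 1..7:
  i=1: C(7,1)·!6 = 7·265 = 1855
  i=2: C(7,2)·!5 = 21·44 = 924
  i=3: C(7,3)·!4 = 35·9 = 315
  i=4: C(7,4)·!3 = 35·2 = 70
  i=5: C(7,5)·!2 = 21·1 = 21
  i=6: C(7,6)·!1 = 7·0 = 0
  i=7: C(7,7)·!0 = 1·1 = 1
Total = 3186.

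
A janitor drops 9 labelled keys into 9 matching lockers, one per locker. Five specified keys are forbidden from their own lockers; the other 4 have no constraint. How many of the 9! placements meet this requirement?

Let A_j be the event that the j-th constrained one is fixed. By inclusion-exclusion over the 5 events:
Σ_{j=0}^{5} (-1)^j C(5,j)(9-j)!
= C(5,0)·9! - C(5,1)·8! + C(5,2)·7! - C(5,3)·6! + C(5,4)·5! - C(5,5)·4!
= 362880 - 201600 + 50400 - 7200 + 600 - 24
= 205056

205056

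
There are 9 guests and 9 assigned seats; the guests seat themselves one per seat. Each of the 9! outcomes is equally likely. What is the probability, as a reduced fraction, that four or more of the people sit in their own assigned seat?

6883/362880

Favorable outcomes: Σ_{i≥4} C(9,i)·!(9-i) = 126·44 + 126·9 + 84·2 + 36·1 + 9·0 + 1·1 = 6883.
Total outcomes: 9! = 362880.
Probability = 6883/362880 = 6883/362880.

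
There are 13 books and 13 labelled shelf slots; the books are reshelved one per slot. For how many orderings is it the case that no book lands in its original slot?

2290792932

Use !n = (n-1)(!(n-1) + !(n-2)).
!13 = 12·(176214841 + 14684570) = 12·190899411 = 2290792932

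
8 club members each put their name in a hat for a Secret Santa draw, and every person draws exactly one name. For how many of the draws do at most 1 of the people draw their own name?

29665

Sum C(8,i)·!(8-i) for i = 0..1:
  i=0: C(8,0)·!8 = 1·14833 = 14833
  i=1: C(8,1)·!7 = 8·1854 = 14832
Total = 29665.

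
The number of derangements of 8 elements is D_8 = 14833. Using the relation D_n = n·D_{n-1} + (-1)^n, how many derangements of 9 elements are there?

D_9 = 9·14833 - 1 = 133496.

133496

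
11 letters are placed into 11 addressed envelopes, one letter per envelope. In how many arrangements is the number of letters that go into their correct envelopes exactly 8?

Choose which 8 of the 11 are fixed: C(11,8) = 165.
The remaining 3 must be deranged: !3 = 2.
Total: 165 × 2 = 330.

330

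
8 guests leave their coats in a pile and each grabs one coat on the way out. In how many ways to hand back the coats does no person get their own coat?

!8 = 8! · Σ_{k=0}^{8} (-1)^k/k!
= 8! - 8!/1! + 8!/2! - 8!/3! + 8!/4! - 8!/5! + 8!/6! - 8!/7! + 8!/8!
= 40320 - 40320 + 20160 - 6720 + 1680 - 336 + 56 - 8 + 1
= 14833

14833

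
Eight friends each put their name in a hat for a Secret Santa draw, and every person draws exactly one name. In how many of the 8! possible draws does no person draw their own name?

14833

The number of derangements of 8 is !8 = Σ_{k=0}^{8} (-1)^k·8!/k!
= 8! - 8!/1! + 8!/2! - 8!/3! + 8!/4! - 8!/5! + 8!/6! - 8!/7! + 8!/8!
= 40320 - 40320 + 20160 - 6720 + 1680 - 336 + 56 - 8 + 1
= 14833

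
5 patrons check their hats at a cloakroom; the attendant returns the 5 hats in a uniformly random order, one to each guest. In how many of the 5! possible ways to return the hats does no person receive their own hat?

44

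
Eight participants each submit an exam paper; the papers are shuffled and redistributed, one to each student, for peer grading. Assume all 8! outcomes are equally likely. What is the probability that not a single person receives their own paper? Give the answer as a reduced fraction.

2119/5760

Favorable outcomes: !8 = 14833.
Total outcomes: 8! = 40320.
Probability = 14833/40320 = 2119/5760.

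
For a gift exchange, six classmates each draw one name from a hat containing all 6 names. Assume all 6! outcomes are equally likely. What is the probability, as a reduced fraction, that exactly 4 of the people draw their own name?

Favorable outcomes: C(6,4)·!2 = 15·1 = 15.
Total outcomes: 6! = 720.
Probability = 15/720 = 1/48.

1/48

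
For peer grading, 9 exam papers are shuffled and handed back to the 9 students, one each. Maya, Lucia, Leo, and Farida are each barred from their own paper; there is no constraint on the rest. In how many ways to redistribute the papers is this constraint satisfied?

Inclusion-exclusion on the 4 forbidden self-matches:
Σ_{j=0}^{4} (-1)^j C(4,j)(9-j)!
= C(4,0)·9! - C(4,1)·8! + C(4,2)·7! - C(4,3)·6! + C(4,4)·5!
= 362880 - 161280 + 30240 - 2880 + 120
= 229080

229080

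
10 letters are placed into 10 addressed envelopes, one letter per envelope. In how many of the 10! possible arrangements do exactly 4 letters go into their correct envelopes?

Choose which 4 of the 10 are fixed: C(10,4) = 210.
The other 6 form a derangement: !6 = 265.
Total: 210 × 265 = 55650.

55650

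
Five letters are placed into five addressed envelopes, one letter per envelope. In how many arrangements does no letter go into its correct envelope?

44

Recurrence: !5 = 5·!4 + (-1)^5.
!5 = 5·9 - 1 = 44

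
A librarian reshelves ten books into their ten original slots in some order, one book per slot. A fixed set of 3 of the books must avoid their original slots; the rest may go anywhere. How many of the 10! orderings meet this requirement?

Inclusion-exclusion on the 3 forbidden self-matches:
Σ_{j=0}^{3} (-1)^j C(3,j)(10-j)!
= C(3,0)·10! - C(3,1)·9! + C(3,2)·8! - C(3,3)·7!
= 3628800 - 1088640 + 120960 - 5040
= 2656080

2656080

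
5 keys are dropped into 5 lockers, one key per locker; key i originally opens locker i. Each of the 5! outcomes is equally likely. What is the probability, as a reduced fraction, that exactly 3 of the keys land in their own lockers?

1/12

Favorable outcomes: C(5,3)·!2 = 10·1 = 10.
Total outcomes: 5! = 120.
Probability = 10/120 = 1/12.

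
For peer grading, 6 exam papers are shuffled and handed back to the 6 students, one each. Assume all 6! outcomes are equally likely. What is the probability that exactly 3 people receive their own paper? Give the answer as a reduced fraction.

1/18

Favorable outcomes: C(6,3)·!3 = 20·2 = 40.
Total outcomes: 6! = 720.
Probability = 40/720 = 1/18.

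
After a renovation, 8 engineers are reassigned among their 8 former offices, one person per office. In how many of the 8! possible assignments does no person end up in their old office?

The number of derangements of 8 is !8 = Σ_{k=0}^{8} (-1)^k·8!/k!
= 8! - 8!/1! + 8!/2! - 8!/3! + 8!/4! - 8!/5! + 8!/6! - 8!/7! + 8!/8!
= 40320 - 40320 + 20160 - 6720 + 1680 - 336 + 56 - 8 + 1
= 14833

14833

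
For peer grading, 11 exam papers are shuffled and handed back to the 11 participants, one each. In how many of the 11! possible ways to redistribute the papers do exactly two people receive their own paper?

7342280

Pick the 2 fixed positions: C(11,2) = 55 ways.
The remaining 9 must be deranged: !9 = 133496.
Total: 55 × 133496 = 7342280.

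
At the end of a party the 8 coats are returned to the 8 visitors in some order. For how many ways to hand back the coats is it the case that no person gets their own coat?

14833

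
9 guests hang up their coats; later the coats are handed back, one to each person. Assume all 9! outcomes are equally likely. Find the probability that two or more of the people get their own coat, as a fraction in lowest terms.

Favorable outcomes: Σ_{i≥2} C(9,i)·!(9-i) = 36·1854 + 84·265 + 126·44 + 126·9 + 84·2 + 36·1 + 9·0 + 1·1 = 95887.
Total outcomes: 9! = 362880.
Probability = 95887/362880 = 95887/362880.

95887/362880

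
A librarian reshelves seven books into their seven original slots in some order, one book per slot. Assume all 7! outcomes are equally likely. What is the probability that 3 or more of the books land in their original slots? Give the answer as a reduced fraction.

Favorable outcomes: Σ_{i≥3} C(7,i)·!(7-i) = 35·9 + 35·2 + 21·1 + 7·0 + 1·1 = 407.
Total outcomes: 7! = 5040.
Probability = 407/5040 = 407/5040.

407/5040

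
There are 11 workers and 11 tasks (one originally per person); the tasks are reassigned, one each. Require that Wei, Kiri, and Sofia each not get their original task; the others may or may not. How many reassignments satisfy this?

30078720

Inclusion-exclusion on the 3 forbidden self-matches:
Σ_{j=0}^{3} (-1)^j C(3,j)(11-j)!
= C(3,0)·11! - C(3,1)·10! + C(3,2)·9! - C(3,3)·8!
= 39916800 - 10886400 + 1088640 - 40320
= 30078720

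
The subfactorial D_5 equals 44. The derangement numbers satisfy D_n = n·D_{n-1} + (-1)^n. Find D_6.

265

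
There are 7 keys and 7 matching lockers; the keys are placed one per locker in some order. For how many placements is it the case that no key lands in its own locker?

1854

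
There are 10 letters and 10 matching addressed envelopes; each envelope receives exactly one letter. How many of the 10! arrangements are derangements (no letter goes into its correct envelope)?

!10 = 10! · Σ_{k=0}^{10} (-1)^k/k!
= 10! - 10!/1! + 10!/2! - 10!/3! + 10!/4! - 10!/5! + 10!/6! - 10!/7! + 10!/8! - 10!/9! + 10!/10!
= 3628800 - 3628800 + 1814400 - 604800 + 151200 - 30240 + 5040 - 720 + 90 - 10 + 1
= 1334961

1334961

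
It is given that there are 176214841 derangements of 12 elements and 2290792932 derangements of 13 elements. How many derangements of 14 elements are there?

32071101049

D_14 = (14-1)·(D_13 + D_12) = 13·(2290792932 + 176214841) = 13·2467007773 = 32071101049.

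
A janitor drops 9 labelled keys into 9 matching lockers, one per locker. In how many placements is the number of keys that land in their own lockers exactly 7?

36

Pick the 7 fixed positions: C(9,7) = 36 ways.
The remaining 2 must be deranged: !2 = 1.
Total: 36 × 1 = 36.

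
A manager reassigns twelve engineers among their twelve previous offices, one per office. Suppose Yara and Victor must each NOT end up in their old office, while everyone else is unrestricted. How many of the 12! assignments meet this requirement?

402796800

Let A_j be the event that the j-th constrained one is fixed. By inclusion-exclusion over the 2 events:
Σ_{j=0}^{2} (-1)^j C(2,j)(12-j)!
= C(2,0)·12! - C(2,1)·11! + C(2,2)·10!
= 479001600 - 79833600 + 3628800
= 402796800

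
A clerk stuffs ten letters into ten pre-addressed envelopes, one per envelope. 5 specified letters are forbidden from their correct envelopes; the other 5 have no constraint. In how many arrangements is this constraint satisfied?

Inclusion-exclusion on the 5 forbidden self-matches:
Σ_{j=0}^{5} (-1)^j C(5,j)(10-j)!
= C(5,0)·10! - C(5,1)·9! + C(5,2)·8! - C(5,3)·7! + C(5,4)·6! - C(5,5)·5!
= 3628800 - 1814400 + 403200 - 50400 + 3600 - 120
= 2170680

2170680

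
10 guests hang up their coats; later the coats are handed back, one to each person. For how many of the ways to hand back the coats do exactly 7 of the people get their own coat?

Pick the 7 fixed positions: C(10,7) = 120 ways.
The other 3 form a derangement: !3 = 2.
Total: 120 × 2 = 240.

240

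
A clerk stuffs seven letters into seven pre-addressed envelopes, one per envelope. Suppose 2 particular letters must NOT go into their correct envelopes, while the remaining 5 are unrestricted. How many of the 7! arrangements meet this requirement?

3720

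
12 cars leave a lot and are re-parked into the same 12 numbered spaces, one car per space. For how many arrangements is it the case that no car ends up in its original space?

!12 = 12! · Σ_{k=0}^{12} (-1)^k/k!
= 12! - 12!/1! + 12!/2! - 12!/3! + 12!/4! - 12!/5! + 12!/6! - 12!/7! + 12!/8! - 12!/9! + 12!/10! - 12!/11! + 12!/12!
= 479001600 - 479001600 + 239500800 - 79833600 + 19958400 - 3991680 + 665280 - 95040 + 11880 - 1320 + 132 - 12 + 1
= 176214841

176214841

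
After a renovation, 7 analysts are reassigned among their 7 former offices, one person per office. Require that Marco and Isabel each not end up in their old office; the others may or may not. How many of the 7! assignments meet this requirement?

3720

Inclusion-exclusion on the 2 forbidden self-matches:
Σ_{j=0}^{2} (-1)^j C(2,j)(7-j)!
= C(2,0)·7! - C(2,1)·6! + C(2,2)·5!
= 5040 - 1440 + 120
= 3720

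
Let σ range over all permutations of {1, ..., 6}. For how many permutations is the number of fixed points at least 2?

191

# with exactly i fixed is C(6,i)·!(6-i); sum over i=2..6:
  i=2: C(6,2)·!4 = 15·9 = 135
  i=3: C(6,3)·!3 = 20·2 = 40
  i=4: C(6,4)·!2 = 15·1 = 15
  i=5: C(6,5)·!1 = 6·0 = 0
  i=6: C(6,6)·!0 = 1·1 = 1
Total = 191.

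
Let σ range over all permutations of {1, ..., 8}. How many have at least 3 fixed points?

Sum C(8,i)·!(8-i) for i = 3..8:
  i=3: C(8,3)·!5 = 56·44 = 2464
  i=4: C(8,4)·!4 = 70·9 = 630
  i=5: C(8,5)·!3 = 56·2 = 112
  i=6: C(8,6)·!2 = 28·1 = 28
  i=7: C(8,7)·!1 = 8·0 = 0
  i=8: C(8,8)·!0 = 1·1 = 1
Total = 3235.

3235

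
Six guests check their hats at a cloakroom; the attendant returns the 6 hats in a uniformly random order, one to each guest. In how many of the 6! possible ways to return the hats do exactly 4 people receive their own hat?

Pick the 4 fixed positions: C(6,4) = 15 ways.
The other 2 form a derangement: !2 = 1.
Total: 15 × 1 = 15.

15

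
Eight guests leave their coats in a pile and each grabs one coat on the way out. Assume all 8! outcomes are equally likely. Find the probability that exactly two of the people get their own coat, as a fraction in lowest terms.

53/288

Favorable outcomes: C(8,2)·!6 = 28·265 = 7420.
Total outcomes: 8! = 40320.
Probability = 7420/40320 = 53/288.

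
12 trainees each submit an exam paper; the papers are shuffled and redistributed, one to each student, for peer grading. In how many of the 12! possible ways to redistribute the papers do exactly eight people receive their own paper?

Pick the 8 fixed positions: C(12,8) = 495 ways.
The remaining 4 must be deranged: !4 = 9.
Total: 495 × 9 = 4455.

4455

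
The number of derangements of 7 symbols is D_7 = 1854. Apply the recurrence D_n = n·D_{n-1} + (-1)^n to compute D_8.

D_8 = 8·1854 + 1 = 14833.

14833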